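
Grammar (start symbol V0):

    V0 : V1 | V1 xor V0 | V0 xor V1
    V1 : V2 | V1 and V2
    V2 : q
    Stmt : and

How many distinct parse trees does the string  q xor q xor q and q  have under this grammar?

Parse trees for q xor q xor q and q:
  [V0 [V1 [V2 q]] xor [V0 [V1 [V2 q]] xor [V0 [V1 [V1 [V2 q]] and [V2 q]]]]]
  [V0 [V1 [V2 q]] xor [V0 [V0 [V1 [V2 q]]] xor [V1 [V1 [V2 q]] and [V2 q]]]]
  [V0 [V0 [V1 [V2 q]] xor [V0 [V1 [V2 q]]]] xor [V1 [V1 [V2 q]] and [V2 q]]]
  [V0 [V0 [V0 [V1 [V2 q]]] xor [V1 [V2 q]]] xor [V1 [V1 [V2 q]] and [V2 q]]]

4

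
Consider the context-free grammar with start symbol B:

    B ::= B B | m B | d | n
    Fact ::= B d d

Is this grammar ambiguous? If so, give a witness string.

Ambiguous

Witness: d d d

Derivation 1: B ⇒ B B ⇒ B B B ⇒ d B B ⇒ d d B ⇒ d d d
Derivation 2: B ⇒ B B ⇒ d B ⇒ d B B ⇒ d d B ⇒ d d d

Two distinct leftmost derivations for the same string.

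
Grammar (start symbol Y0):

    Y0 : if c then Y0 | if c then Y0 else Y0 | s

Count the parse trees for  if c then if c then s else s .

2

Parse trees for if c then if c then s else s:
  [Y0 if c then [Y0 if c then [Y0 s] else [Y0 s]]]
  [Y0 if c then [Y0 if c then [Y0 s]] else [Y0 s]]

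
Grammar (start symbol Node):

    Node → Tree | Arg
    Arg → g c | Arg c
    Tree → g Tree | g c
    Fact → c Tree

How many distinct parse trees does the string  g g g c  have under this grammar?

1

Parse trees for g g g c:
  [Node [Tree g [Tree g [Tree g c]]]]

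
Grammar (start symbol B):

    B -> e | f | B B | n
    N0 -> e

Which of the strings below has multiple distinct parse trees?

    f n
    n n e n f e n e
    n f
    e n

n n e n f e n e

f n: 1 tree
n n e n f e n e: 429 trees
n f: 1 tree
e n: 1 tree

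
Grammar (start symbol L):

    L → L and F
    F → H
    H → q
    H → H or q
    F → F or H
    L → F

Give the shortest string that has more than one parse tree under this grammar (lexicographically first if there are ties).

length 1: no string has ≥2 trees
length 3: q or q has 2 parse trees

Two derivations of q or q:
  L ⇒ F ⇒ H ⇒ H or q ⇒ q or q
  L ⇒ F ⇒ F or H ⇒ H or H ⇒ q or H ⇒ q or q

q or q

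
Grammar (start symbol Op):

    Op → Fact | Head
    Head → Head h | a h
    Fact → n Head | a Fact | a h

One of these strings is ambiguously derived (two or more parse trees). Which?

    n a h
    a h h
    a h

n a h: 1 tree
a h h: 1 tree
a h: 2 trees

a h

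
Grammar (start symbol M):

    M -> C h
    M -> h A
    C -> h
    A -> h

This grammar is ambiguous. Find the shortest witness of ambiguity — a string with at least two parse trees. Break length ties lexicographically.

length 2: h h has 2 parse trees

Two derivations of h h:
  M ⇒ C h ⇒ h h
  M ⇒ h A ⇒ h h

h h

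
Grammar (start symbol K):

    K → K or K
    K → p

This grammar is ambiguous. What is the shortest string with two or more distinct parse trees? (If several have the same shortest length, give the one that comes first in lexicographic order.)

p or p or p

length 1: no string has ≥2 trees
length 3: no string has ≥2 trees
length 5: p or p or p has 2 parse trees

Two derivations of p or p or p:
  K ⇒ K or K ⇒ K or K or K ⇒ p or K or K ⇒ p or p or K ⇒ p or p or p
  K ⇒ K or K ⇒ p or K ⇒ p or K or K ⇒ p or p or K ⇒ p or p or p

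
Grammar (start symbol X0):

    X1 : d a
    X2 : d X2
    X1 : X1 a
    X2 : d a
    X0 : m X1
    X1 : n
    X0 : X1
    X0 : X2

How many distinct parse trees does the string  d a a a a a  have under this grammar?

Parse trees for d a a a a a:
  [X0 [X1 [X1 [X1 [X1 [X1 d a] a] a] a] a]]

1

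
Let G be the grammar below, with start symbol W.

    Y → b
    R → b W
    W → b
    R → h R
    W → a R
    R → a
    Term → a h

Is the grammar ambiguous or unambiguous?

Unambiguous

(Y, Term are unreachable from W, so their rules don't affect L(W).) Each reachable nonterminal has at most one production per leading terminal, and all productions are right-linear; the derivation is determined token-by-token.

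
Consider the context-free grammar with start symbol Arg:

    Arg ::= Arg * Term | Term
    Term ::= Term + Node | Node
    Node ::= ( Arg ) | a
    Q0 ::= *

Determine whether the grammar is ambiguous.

Only Arg, Term, Node are reachable from Arg; ignoring the rest: Arg → Arg * Term | Term  ;  Term → Term + Node | Node  — a left-associative chain with Node at the bottom. Each string factors uniquely by precedence.

Unambiguous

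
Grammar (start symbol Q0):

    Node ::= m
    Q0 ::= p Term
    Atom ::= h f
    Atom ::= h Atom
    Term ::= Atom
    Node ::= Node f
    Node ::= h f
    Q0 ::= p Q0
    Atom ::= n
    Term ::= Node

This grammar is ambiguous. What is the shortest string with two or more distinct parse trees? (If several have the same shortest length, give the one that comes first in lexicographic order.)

p h f

length 2: no string has ≥2 trees
length 3: p h f has 2 parse trees

Two derivations of p h f:
  Q0 ⇒ p Term ⇒ p Atom ⇒ p h f
  Q0 ⇒ p Term ⇒ p Node ⇒ p h f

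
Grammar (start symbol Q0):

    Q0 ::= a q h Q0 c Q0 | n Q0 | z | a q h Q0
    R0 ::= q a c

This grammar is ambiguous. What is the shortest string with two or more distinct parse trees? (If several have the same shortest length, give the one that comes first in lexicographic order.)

a q h a q h z c z

length 1: no string has ≥2 trees
length 2: no string has ≥2 trees
length 3: no string has ≥2 trees
length 4: no string has ≥2 trees
length 5: no string has ≥2 trees
length 6: no string has ≥2 trees
length 7: no string has ≥2 trees
length 8: no string has ≥2 trees
length 9: a q h a q h z c z has 2 parse trees

Two derivations of a q h a q h z c z:
  Q0 ⇒ a q h Q0 c Q0 ⇒ a q h a q h Q0 c Q0 ⇒ a q h a q h z c Q0 ⇒ a q h a q h z c z
  Q0 ⇒ a q h Q0 ⇒ a q h a q h Q0 c Q0 ⇒ a q h a q h z c Q0 ⇒ a q h a q h z c z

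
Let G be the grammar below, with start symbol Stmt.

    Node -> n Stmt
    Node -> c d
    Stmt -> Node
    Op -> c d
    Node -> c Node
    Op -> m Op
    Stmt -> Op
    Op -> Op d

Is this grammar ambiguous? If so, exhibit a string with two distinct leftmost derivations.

Ambiguous

Witness: c d

Derivation 1: Stmt ⇒ Node ⇒ c d
Derivation 2: Stmt ⇒ Op ⇒ c d

Two distinct leftmost derivations for the same string.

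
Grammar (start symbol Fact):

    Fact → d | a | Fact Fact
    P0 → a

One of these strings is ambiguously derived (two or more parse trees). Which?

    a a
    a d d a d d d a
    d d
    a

a a: 1 tree
a d d a d d d a: 429 trees
d d: 1 tree
a: 1 tree

a d d a d d d a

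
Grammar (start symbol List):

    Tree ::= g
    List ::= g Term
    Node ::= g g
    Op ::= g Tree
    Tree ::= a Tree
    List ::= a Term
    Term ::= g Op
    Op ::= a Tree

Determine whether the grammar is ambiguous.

Unambiguous

(Node is unreachable from List, so its rules don't affect L(List).) Each reachable nonterminal has at most one production per leading terminal, and all productions are right-linear; the derivation is determined token-by-token.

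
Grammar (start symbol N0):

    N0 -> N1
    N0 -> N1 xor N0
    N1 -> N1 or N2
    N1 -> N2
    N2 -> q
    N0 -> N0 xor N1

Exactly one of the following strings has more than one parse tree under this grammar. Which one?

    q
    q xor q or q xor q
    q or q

q xor q or q xor q

q: 1 tree
q xor q or q xor q: 4 trees
q or q: 1 tree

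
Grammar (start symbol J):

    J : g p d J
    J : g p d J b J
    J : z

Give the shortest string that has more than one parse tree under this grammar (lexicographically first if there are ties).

g p d g p d z b z

length 1: no string has ≥2 trees
length 4: no string has ≥2 trees
length 6: no string has ≥2 trees
length 7: no string has ≥2 trees
length 9: g p d g p d z b z has 2 parse trees

Two derivations of g p d g p d z b z:
  J ⇒ g p d J ⇒ g p d g p d J b J ⇒ g p d g p d z b J ⇒ g p d g p d z b z
  J ⇒ g p d J b J ⇒ g p d g p d J b J ⇒ g p d g p d z b J ⇒ g p d g p d z b z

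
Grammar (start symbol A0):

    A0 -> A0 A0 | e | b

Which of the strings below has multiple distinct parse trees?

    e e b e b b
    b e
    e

e e b e b b: 42 trees
b e: 1 tree
e: 1 tree

e e b e b b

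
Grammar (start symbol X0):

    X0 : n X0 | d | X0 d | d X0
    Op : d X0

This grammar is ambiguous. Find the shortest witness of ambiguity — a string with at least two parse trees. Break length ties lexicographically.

d d

length 1: no string has ≥2 trees
length 2: d d has 2 parse trees

Two derivations of d d:
  X0 ⇒ X0 d ⇒ d d
  X0 ⇒ d X0 ⇒ d d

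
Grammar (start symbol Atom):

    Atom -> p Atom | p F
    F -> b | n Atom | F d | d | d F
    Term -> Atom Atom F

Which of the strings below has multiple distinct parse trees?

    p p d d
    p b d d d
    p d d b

p p d d

p p d d: 2 trees
p b d d d: 1 tree
p d d b: 1 tree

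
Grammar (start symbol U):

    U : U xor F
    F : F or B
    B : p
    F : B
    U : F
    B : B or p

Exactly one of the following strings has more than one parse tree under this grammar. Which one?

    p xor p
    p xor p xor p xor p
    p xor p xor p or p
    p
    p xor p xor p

p xor p xor p or p

p xor p: 1 tree
p xor p xor p xor p: 1 tree
p xor p xor p or p: 2 trees
p: 1 tree
p xor p xor p: 1 tree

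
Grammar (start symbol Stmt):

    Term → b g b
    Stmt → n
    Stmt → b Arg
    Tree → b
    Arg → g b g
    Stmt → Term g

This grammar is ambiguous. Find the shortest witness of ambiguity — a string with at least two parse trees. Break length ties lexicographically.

b g b g

length 1: no string has ≥2 trees
length 4: b g b g has 2 parse trees

Two derivations of b g b g:
  Stmt ⇒ b Arg ⇒ b g b g
  Stmt ⇒ Term g ⇒ b g b g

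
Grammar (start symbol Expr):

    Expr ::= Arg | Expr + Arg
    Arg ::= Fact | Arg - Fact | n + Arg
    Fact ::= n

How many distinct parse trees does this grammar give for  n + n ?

Parse trees for n + n:
  [Expr [Arg n + [Arg [Fact n]]]]
  [Expr [Expr [Arg [Fact n]]] + [Arg [Fact n]]]

2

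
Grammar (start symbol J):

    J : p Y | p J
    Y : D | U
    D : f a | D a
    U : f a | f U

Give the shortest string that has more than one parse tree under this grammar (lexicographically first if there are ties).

p f a

length 3: p f a has 2 parse trees

Two derivations of p f a:
  J ⇒ p Y ⇒ p D ⇒ p f a
  J ⇒ p Y ⇒ p U ⇒ p f a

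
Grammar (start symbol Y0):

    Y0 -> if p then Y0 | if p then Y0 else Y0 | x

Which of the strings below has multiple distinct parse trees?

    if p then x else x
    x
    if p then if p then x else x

if p then x else x: 1 tree
x: 1 tree
if p then if p then x else x: 2 trees

if p then if p then x else x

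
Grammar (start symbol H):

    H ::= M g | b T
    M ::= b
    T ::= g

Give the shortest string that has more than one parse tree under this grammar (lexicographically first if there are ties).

b g

length 2: b g has 2 parse trees

Two derivations of b g:
  H ⇒ M g ⇒ b g
  H ⇒ b T ⇒ b g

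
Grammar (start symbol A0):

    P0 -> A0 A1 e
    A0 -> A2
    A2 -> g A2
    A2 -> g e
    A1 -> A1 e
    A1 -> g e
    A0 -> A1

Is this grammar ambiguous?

Witness: g e

Derivation 1: A0 ⇒ A2 ⇒ g e
Derivation 2: A0 ⇒ A1 ⇒ g e

Two distinct leftmost derivations for the same string.

Ambiguous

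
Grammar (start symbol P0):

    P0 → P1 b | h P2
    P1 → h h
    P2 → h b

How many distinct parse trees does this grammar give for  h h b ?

2

Parse trees for h h b:
  [P0 [P1 h h] b]
  [P0 h [P2 h b]]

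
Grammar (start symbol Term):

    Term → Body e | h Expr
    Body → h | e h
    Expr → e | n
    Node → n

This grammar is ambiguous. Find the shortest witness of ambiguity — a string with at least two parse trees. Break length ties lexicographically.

h e

length 2: h e has 2 parse trees

Two derivations of h e:
  Term ⇒ Body e ⇒ h e
  Term ⇒ h Expr ⇒ h e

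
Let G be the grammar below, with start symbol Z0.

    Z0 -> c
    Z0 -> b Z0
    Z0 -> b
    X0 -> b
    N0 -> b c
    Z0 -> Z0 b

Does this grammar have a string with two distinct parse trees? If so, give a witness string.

Witness: b b

Derivation 1: Z0 ⇒ b Z0 ⇒ b b
Derivation 2: Z0 ⇒ Z0 b ⇒ b b

Two distinct leftmost derivations for the same string.

Ambiguous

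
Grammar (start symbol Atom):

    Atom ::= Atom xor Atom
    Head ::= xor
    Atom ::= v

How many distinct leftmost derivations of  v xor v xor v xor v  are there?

5

Parse trees for v xor v xor v xor v:
  [Atom [Atom v] xor [Atom [Atom v] xor [Atom [Atom v] xor [Atom v]]]]
  [Atom [Atom v] xor [Atom [Atom [Atom v] xor [Atom v]] xor [Atom v]]]
  [Atom [Atom [Atom v] xor [Atom v]] xor [Atom [Atom v] xor [Atom v]]]
  [Atom [Atom [Atom v] xor [Atom [Atom v] xor [Atom v]]] xor [Atom v]]
  [Atom [Atom [Atom [Atom v] xor [Atom v]] xor [Atom v]] xor [Atom v]]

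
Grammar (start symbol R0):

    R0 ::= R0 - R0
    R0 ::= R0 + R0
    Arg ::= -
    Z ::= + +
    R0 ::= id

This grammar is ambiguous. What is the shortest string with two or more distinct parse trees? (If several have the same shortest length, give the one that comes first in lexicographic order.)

id + id + id

length 1: no string has ≥2 trees
length 3: no string has ≥2 trees
length 5: id + id + id has 2 parse trees

Two derivations of id + id + id:
  R0 ⇒ R0 + R0 ⇒ R0 + R0 + R0 ⇒ id + R0 + R0 ⇒ id + id + R0 ⇒ id + id + id
  R0 ⇒ R0 + R0 ⇒ id + R0 ⇒ id + R0 + R0 ⇒ id + id + R0 ⇒ id + id + id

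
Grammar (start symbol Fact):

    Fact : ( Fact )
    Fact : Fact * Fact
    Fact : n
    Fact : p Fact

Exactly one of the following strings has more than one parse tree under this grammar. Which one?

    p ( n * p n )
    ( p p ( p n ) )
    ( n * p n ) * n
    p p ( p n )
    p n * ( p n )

p n * ( p n )

p ( n * p n ): 1 tree
( p p ( p n ) ): 1 tree
( n * p n ) * n: 1 tree
p p ( p n ): 1 tree
p n * ( p n ): 2 trees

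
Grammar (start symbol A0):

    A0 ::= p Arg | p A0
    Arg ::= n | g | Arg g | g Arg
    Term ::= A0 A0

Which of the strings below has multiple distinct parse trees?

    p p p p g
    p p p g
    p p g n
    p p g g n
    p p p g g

p p p g g

p p p p g: 1 tree
p p p g: 1 tree
p p g n: 1 tree
p p g g n: 1 tree
p p p g g: 2 trees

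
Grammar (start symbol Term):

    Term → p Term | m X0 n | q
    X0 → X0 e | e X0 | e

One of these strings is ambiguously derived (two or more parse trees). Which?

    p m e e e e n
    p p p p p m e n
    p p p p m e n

p m e e e e n

p m e e e e n: 8 trees
p p p p p m e n: 1 tree
p p p p m e n: 1 tree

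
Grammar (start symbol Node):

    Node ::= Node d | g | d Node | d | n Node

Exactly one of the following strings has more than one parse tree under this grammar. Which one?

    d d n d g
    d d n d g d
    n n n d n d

d d n d g d

d d n d g: 1 tree
d d n d g d: 5 trees
n n n d n d: 1 tree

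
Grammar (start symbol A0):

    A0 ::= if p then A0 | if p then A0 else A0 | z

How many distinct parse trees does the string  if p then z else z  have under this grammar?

1

Parse trees for if p then z else z:
  [A0 if p then [A0 z] else [A0 z]]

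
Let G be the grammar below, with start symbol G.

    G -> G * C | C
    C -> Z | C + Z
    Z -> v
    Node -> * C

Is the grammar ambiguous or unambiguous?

Only G, C, Z are reachable from G; ignoring the rest: This is a standard precedence ladder (G over C over Z), with each level left-recursive on its own operator ('*' at G, '+' at C). That structure is LR(1), hence unambiguous.

Unambiguous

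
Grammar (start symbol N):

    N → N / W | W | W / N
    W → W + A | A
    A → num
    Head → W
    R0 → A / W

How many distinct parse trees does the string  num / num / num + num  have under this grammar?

4

Parse trees for num / num / num + num:
  [N [N [N [W [A num]]] / [W [A num]]] / [W [W [A num]] + [A num]]]
  [N [N [W [A num]] / [N [W [A num]]]] / [W [W [A num]] + [A num]]]
  [N [W [A num]] / [N [N [W [A num]]] / [W [W [A num]] + [A num]]]]
  [N [W [A num]] / [N [W [A num]] / [N [W [W [A num]] + [A num]]]]]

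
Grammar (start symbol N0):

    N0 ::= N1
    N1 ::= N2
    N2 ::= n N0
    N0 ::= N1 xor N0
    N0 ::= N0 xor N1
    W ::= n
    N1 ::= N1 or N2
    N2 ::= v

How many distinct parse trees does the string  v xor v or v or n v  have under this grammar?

Parse trees for v xor v or v or n v:
  [N0 [N1 [N2 v]] xor [N0 [N1 [N1 [N1 [N2 v]] or [N2 v]] or [N2 n [N0 [N1 [N2 v]]]]]]]
  [N0 [N0 [N1 [N2 v]]] xor [N1 [N1 [N1 [N2 v]] or [N2 v]] or [N2 n [N0 [N1 [N2 v]]]]]]

2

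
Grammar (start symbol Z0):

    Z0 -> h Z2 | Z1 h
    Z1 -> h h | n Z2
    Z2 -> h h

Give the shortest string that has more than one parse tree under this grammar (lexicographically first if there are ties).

length 3: h h h has 2 parse trees

Two derivations of h h h:
  Z0 ⇒ h Z2 ⇒ h h h
  Z0 ⇒ Z1 h ⇒ h h h

h h h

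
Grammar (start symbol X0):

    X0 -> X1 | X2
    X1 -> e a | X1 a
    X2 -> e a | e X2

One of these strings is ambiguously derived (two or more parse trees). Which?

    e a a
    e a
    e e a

e a a: 1 tree
e a: 2 trees
e e a: 1 tree

e a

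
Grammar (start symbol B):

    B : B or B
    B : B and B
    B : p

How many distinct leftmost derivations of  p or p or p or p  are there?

Parse trees for p or p or p or p:
  [B [B p] or [B [B p] or [B [B p] or [B p]]]]
  [B [B p] or [B [B [B p] or [B p]] or [B p]]]
  [B [B [B p] or [B p]] or [B [B p] or [B p]]]
  [B [B [B p] or [B [B p] or [B p]]] or [B p]]
  [B [B [B [B p] or [B p]] or [B p]] or [B p]]

5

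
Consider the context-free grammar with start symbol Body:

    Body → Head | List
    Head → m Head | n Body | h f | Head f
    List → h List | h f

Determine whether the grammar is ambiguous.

Witness: h f

Derivation 1: Body ⇒ Head ⇒ h f
Derivation 2: Body ⇒ List ⇒ h f

Two distinct leftmost derivations for the same string.

Ambiguous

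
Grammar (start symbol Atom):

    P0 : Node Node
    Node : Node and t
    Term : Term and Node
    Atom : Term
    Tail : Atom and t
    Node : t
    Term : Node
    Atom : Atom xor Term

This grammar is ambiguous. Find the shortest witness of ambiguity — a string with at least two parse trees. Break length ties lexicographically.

length 1: no string has ≥2 trees
length 3: t and t has 2 parse trees

Two derivations of t and t:
  Atom ⇒ Term ⇒ Term and Node ⇒ Node and Node ⇒ t and Node ⇒ t and t
  Atom ⇒ Term ⇒ Node ⇒ Node and t ⇒ t and t

t and t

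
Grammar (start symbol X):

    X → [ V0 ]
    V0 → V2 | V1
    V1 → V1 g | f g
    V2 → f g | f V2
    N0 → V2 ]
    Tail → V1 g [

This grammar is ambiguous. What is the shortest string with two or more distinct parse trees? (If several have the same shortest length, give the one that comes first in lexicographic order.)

length 4: [ f g ] has 2 parse trees

Two derivations of [ f g ]:
  X ⇒ [ V0 ] ⇒ [ V2 ] ⇒ [ f g ]
  X ⇒ [ V0 ] ⇒ [ V1 ] ⇒ [ f g ]

[ f g ]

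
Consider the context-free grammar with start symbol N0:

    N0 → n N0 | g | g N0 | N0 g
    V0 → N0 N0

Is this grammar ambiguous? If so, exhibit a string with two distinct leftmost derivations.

Ambiguous

Witness: g g

Derivation 1: N0 ⇒ g N0 ⇒ g g
Derivation 2: N0 ⇒ N0 g ⇒ g g

Two distinct leftmost derivations for the same string.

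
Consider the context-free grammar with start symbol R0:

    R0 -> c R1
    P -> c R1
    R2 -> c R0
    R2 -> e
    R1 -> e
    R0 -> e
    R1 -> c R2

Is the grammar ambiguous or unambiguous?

(P is unreachable from R0, so its rules don't affect L(R0).) Each reachable nonterminal has at most one production per leading terminal, and all productions are right-linear; the derivation is determined token-by-token.

Unambiguous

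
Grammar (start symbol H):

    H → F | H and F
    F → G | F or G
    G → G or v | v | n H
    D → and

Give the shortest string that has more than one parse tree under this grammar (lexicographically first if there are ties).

length 1: no string has ≥2 trees
length 2: no string has ≥2 trees
length 3: v or v has 2 parse trees

Two derivations of v or v:
  H ⇒ F ⇒ G ⇒ G or v ⇒ v or v
  H ⇒ F ⇒ F or G ⇒ G or G ⇒ v or G ⇒ v or v

v or v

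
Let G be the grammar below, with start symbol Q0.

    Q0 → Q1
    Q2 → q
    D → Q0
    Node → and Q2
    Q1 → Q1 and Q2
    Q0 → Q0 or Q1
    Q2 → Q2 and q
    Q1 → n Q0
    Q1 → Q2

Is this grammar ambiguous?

Witness: q and q

Derivation 1: Q0 ⇒ Q1 ⇒ Q1 and Q2 ⇒ Q2 and Q2 ⇒ q and Q2 ⇒ q and q
Derivation 2: Q0 ⇒ Q1 ⇒ Q2 ⇒ Q2 and q ⇒ q and q

Two distinct leftmost derivations for the same string.

Ambiguous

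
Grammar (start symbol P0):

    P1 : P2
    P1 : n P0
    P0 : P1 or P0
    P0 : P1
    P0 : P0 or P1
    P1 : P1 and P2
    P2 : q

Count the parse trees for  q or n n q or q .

12

Parse trees for q or n n q or q (showing first 6 of 12):
  [P0 [P1 [P2 q]] or [P0 [P1 n [P0 [P1 n [P0 [P1 [P2 q]]]]]] or [P0 [P1 [P2 q]]]]]
  [P0 [P1 [P2 q]] or [P0 [P1 n [P0 [P1 n [P0 [P1 [P2 q]]]] or [P0 [P1 [P2 q]]]]]]]
  [P0 [P1 [P2 q]] or [P0 [P1 n [P0 [P1 n [P0 [P1 [P2 q]] or [P0 [P1 [P2 q]]]]]]]]]
  [P0 [P1 [P2 q]] or [P0 [P1 n [P0 [P1 n [P0 [P0 [P1 [P2 q]]] or [P1 [P2 q]]]]]]]]
  [P0 [P1 [P2 q]] or [P0 [P1 n [P0 [P0 [P1 n [P0 [P1 [P2 q]]]]] or [P1 [P2 q]]]]]]
  [P0 [P1 [P2 q]] or [P0 [P0 [P1 n [P0 [P1 n [P0 [P1 [P2 q]]]]]]] or [P1 [P2 q]]]]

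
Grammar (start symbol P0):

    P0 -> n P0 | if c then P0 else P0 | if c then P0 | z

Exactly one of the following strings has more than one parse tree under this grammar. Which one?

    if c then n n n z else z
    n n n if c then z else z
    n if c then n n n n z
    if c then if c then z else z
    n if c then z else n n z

if c then if c then z else z

if c then n n n z else z: 1 tree
n n n if c then z else z: 1 tree
n if c then n n n n z: 1 tree
if c then if c then z else z: 2 trees
n if c then z else n n z: 1 tree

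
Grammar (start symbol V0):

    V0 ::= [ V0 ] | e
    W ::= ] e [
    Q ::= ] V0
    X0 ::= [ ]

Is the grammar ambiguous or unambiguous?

Only V0 is reachable from V0; ignoring the rest: Each string is a nest of matched brackets around a single atom. An opening bracket forces the recursive rule; an atom forces the base rule.

Unambiguous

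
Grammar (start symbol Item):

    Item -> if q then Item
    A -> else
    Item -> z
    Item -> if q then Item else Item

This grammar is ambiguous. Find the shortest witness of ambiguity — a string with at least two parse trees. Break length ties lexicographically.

if q then if q then z else z

length 1: no string has ≥2 trees
length 4: no string has ≥2 trees
length 6: no string has ≥2 trees
length 7: no string has ≥2 trees
length 9: if q then if q then z else z has 2 parse trees

Two derivations of if q then if q then z else z:
  Item ⇒ if q then Item ⇒ if q then if q then Item else Item ⇒ if q then if q then z else Item ⇒ if q then if q then z else z
  Item ⇒ if q then Item else Item ⇒ if q then if q then Item else Item ⇒ if q then if q then z else Item ⇒ if q then if q then z else z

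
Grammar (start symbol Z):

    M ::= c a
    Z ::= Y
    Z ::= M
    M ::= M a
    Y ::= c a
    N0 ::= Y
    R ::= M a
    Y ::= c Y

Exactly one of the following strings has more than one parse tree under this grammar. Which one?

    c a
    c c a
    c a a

c a

c a: 2 trees
c c a: 1 tree
c a a: 1 tree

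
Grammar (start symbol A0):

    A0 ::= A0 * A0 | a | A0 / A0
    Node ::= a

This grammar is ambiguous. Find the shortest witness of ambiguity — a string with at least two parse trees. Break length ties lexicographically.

a * a * a

length 1: no string has ≥2 trees
length 3: no string has ≥2 trees
length 5: a * a * a has 2 parse trees

Two derivations of a * a * a:
  A0 ⇒ A0 * A0 ⇒ A0 * A0 * A0 ⇒ a * A0 * A0 ⇒ a * a * A0 ⇒ a * a * a
  A0 ⇒ A0 * A0 ⇒ a * A0 ⇒ a * A0 * A0 ⇒ a * a * A0 ⇒ a * a * a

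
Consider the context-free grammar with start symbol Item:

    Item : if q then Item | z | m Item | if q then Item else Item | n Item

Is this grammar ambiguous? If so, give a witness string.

Ambiguous

Witness: if q then if q then z else z

Derivation 1: Item ⇒ if q then Item ⇒ if q then if q then Item else Item ⇒ if q then if q then z else Item ⇒ if q then if q then z else z
Derivation 2: Item ⇒ if q then Item else Item ⇒ if q then if q then Item else Item ⇒ if q then if q then z else Item ⇒ if q then if q then z else z

Two distinct leftmost derivations for the same string.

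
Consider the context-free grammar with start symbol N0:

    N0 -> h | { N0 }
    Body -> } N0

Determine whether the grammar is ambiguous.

Unambiguous

Only N0 is reachable from N0; ignoring the rest: Each string is a nest of matched brackets around a single atom. An opening bracket forces the recursive rule; an atom forces the base rule.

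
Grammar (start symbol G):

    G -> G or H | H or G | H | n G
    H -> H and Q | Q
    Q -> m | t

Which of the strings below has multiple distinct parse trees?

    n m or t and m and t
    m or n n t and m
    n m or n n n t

n m or t and m and t: 3 trees
m or n n t and m: 1 tree
n m or n n n t: 1 tree

n m or t and m and t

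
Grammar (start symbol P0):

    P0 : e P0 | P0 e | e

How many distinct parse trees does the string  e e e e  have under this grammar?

8

Parse trees for e e e e:
  [P0 e [P0 e [P0 e [P0 e]]]]
  [P0 e [P0 e [P0 [P0 e] e]]]
  [P0 e [P0 [P0 e [P0 e]] e]]
  [P0 e [P0 [P0 [P0 e] e] e]]
  [P0 [P0 e [P0 e [P0 e]]] e]
  [P0 [P0 e [P0 [P0 e] e]] e]
  [P0 [P0 [P0 e [P0 e]] e] e]
  [P0 [P0 [P0 [P0 e] e] e] e]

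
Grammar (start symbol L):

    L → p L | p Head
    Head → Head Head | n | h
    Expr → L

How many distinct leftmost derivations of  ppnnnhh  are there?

Parse trees for ppnnnhh (showing first 6 of 14):
  [L p [L p [Head [Head n] [Head [Head n] [Head [Head n] [Head [Head h] [Head h]]]]]]]
  [L p [L p [Head [Head n] [Head [Head n] [Head [Head [Head n] [Head h]] [Head h]]]]]]
  [L p [L p [Head [Head n] [Head [Head [Head n] [Head n]] [Head [Head h] [Head h]]]]]]
  [L p [L p [Head [Head n] [Head [Head [Head n] [Head [Head n] [Head h]]] [Head h]]]]]
  [L p [L p [Head [Head n] [Head [Head [Head [Head n] [Head n]] [Head h]] [Head h]]]]]
  [L p [L p [Head [Head [Head n] [Head n]] [Head [Head n] [Head [Head h] [Head h]]]]]]

14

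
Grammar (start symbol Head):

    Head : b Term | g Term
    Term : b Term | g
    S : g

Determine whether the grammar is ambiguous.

Unambiguous

(S is unreachable from Head, so its rules don't affect L(Head).) Each reachable nonterminal has at most one production per leading terminal, and all productions are right-linear; the derivation is determined token-by-token.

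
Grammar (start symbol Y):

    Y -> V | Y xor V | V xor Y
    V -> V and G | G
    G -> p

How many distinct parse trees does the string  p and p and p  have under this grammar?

Parse trees for p and p and p:
  [Y [V [V [V [G p]] and [G p]] and [G p]]]

1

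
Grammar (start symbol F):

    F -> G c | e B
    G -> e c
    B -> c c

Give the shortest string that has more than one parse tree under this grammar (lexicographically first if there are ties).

e c c

length 3: e c c has 2 parse trees

Two derivations of e c c:
  F ⇒ G c ⇒ e c c
  F ⇒ e B ⇒ e c c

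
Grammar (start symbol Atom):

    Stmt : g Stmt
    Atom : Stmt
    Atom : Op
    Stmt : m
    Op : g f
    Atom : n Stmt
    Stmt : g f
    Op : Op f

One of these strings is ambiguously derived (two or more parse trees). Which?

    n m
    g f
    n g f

g f

n m: 1 tree
g f: 2 trees
n g f: 1 tree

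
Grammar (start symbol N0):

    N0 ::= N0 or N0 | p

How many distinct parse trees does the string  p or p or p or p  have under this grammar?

Parse trees for p or p or p or p:
  [N0 [N0 p] or [N0 [N0 p] or [N0 [N0 p] or [N0 p]]]]
  [N0 [N0 p] or [N0 [N0 [N0 p] or [N0 p]] or [N0 p]]]
  [N0 [N0 [N0 p] or [N0 p]] or [N0 [N0 p] or [N0 p]]]
  [N0 [N0 [N0 p] or [N0 [N0 p] or [N0 p]]] or [N0 p]]
  [N0 [N0 [N0 [N0 p] or [N0 p]] or [N0 p]] or [N0 p]]

5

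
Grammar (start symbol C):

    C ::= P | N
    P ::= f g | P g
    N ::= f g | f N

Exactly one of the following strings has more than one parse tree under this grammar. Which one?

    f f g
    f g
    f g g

f f g: 1 tree
f g: 2 trees
f g g: 1 tree

f g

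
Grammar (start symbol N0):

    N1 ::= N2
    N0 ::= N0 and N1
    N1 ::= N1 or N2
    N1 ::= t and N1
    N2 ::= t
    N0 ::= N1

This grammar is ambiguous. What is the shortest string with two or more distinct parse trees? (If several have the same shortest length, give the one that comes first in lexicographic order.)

t and t

length 1: no string has ≥2 trees
length 3: t and t has 2 parse trees

Two derivations of t and t:
  N0 ⇒ N0 and N1 ⇒ N1 and N1 ⇒ N2 and N1 ⇒ t and N1 ⇒ t and N2 ⇒ t and t
  N0 ⇒ N1 ⇒ t and N1 ⇒ t and N2 ⇒ t and t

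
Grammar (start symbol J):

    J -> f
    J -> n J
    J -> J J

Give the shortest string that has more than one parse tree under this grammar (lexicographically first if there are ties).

length 1: no string has ≥2 trees
length 2: no string has ≥2 trees
length 3: f f f has 2 parse trees

Two derivations of f f f:
  J ⇒ J J ⇒ f J ⇒ f J J ⇒ f f J ⇒ f f f
  J ⇒ J J ⇒ J J J ⇒ f J J ⇒ f f J ⇒ f f f

f f f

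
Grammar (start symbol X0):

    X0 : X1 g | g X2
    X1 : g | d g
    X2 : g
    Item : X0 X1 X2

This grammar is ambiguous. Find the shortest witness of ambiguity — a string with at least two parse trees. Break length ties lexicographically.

length 2: g g has 2 parse trees

Two derivations of g g:
  X0 ⇒ X1 g ⇒ g g
  X0 ⇒ g X2 ⇒ g g

g g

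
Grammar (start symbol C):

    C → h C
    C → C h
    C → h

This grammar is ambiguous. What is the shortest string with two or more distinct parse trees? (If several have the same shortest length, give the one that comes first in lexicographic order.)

length 1: no string has ≥2 trees
length 2: h h has 2 parse trees

Two derivations of h h:
  C ⇒ h C ⇒ h h
  C ⇒ C h ⇒ h h

h h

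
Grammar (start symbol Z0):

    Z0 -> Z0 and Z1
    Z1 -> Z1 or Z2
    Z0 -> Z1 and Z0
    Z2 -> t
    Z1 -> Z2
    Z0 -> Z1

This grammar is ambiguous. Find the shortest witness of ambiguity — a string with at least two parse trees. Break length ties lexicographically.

length 1: no string has ≥2 trees
length 3: t and t has 2 parse trees

Two derivations of t and t:
  Z0 ⇒ Z0 and Z1 ⇒ Z1 and Z1 ⇒ Z2 and Z1 ⇒ t and Z1 ⇒ t and Z2 ⇒ t and t
  Z0 ⇒ Z1 and Z0 ⇒ Z2 and Z0 ⇒ t and Z0 ⇒ t and Z1 ⇒ t and Z2 ⇒ t and t

t and t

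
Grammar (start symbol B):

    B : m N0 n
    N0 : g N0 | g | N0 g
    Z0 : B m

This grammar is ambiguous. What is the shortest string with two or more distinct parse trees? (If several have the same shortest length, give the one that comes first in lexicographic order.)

m g g n

length 3: no string has ≥2 trees
length 4: m g g n has 2 parse trees

Two derivations of m g g n:
  B ⇒ m N0 n ⇒ m g N0 n ⇒ m g g n
  B ⇒ m N0 n ⇒ m N0 g n ⇒ m g g n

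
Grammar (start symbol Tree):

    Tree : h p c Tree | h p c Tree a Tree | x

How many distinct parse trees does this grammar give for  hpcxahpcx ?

Parse trees for hpcxahpcx:
  [Tree h p c [Tree x] a [Tree h p c [Tree x]]]

1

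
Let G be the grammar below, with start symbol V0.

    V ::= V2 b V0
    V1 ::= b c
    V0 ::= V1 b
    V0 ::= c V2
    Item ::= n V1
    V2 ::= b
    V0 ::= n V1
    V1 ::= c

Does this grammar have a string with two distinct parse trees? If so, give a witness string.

Ambiguous

Witness: c b

Derivation 1: V0 ⇒ V1 b ⇒ c b
Derivation 2: V0 ⇒ c V2 ⇒ c b

Two distinct leftmost derivations for the same string.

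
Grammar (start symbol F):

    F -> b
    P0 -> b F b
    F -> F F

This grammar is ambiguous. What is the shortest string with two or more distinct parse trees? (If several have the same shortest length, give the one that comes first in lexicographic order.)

length 1: no string has ≥2 trees
length 2: no string has ≥2 trees
length 3: b b b has 2 parse trees

Two derivations of b b b:
  F ⇒ F F ⇒ b F ⇒ b F F ⇒ b b F ⇒ b b b
  F ⇒ F F ⇒ F F F ⇒ b F F ⇒ b b F ⇒ b b b

b b b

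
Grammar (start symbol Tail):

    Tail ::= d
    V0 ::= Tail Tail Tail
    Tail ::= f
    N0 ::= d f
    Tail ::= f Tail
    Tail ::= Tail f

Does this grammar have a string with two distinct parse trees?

Ambiguous

Witness: f f

Derivation 1: Tail ⇒ f Tail ⇒ f f
Derivation 2: Tail ⇒ Tail f ⇒ f f

Two distinct leftmost derivations for the same string.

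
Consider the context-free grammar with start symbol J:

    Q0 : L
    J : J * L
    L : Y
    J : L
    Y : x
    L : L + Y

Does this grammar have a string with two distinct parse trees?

Only J, L, Y are reachable from J; ignoring the rest: J → J * L | L  ;  L → L + Y | Y  — a left-associative chain with Y at the bottom. Each string factors uniquely by precedence.

Unambiguous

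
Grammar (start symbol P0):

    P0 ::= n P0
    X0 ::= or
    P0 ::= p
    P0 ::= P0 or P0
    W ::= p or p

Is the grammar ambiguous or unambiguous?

Witness: n p or p

Derivation 1: P0 ⇒ n P0 ⇒ n P0 or P0 ⇒ n p or P0 ⇒ n p or p
Derivation 2: P0 ⇒ P0 or P0 ⇒ n P0 or P0 ⇒ n p or P0 ⇒ n p or p

Two distinct leftmost derivations for the same string.

Ambiguous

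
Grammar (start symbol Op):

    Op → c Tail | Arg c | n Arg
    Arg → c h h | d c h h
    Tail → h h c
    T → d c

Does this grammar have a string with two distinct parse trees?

Witness: c h h c

Derivation 1: Op ⇒ c Tail ⇒ c h h c
Derivation 2: Op ⇒ Arg c ⇒ c h h c

Two distinct leftmost derivations for the same string.

Ambiguous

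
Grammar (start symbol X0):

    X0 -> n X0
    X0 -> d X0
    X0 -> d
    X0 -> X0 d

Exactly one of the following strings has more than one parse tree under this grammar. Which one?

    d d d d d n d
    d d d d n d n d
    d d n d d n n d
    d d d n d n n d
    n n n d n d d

d d d d d n d: 1 tree
d d d d n d n d: 1 tree
d d n d d n n d: 1 tree
d d d n d n n d: 1 tree
n n n d n d d: 7 trees

n n n d n d d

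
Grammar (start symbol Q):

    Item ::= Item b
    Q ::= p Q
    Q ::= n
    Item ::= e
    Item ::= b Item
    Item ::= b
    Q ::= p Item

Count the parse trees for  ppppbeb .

2

Parse trees for ppppbeb:
  [Q p [Q p [Q p [Q p [Item [Item b [Item e]] b]]]]]
  [Q p [Q p [Q p [Q p [Item b [Item [Item e] b]]]]]]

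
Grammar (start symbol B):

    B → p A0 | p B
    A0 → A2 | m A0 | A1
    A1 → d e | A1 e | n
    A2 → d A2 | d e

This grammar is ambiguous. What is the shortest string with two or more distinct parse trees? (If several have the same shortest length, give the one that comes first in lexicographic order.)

length 2: no string has ≥2 trees
length 3: p d e has 2 parse trees

Two derivations of p d e:
  B ⇒ p A0 ⇒ p A2 ⇒ p d e
  B ⇒ p A0 ⇒ p A1 ⇒ p d e

p d e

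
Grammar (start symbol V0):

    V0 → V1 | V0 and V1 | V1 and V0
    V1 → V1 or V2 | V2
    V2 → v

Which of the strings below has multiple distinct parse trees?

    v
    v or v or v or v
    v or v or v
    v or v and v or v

v or v and v or v

v: 1 tree
v or v or v or v: 1 tree
v or v or v: 1 tree
v or v and v or v: 2 trees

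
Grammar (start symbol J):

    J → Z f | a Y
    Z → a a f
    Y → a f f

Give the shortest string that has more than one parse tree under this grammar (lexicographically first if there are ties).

a a f f

length 4: a a f f has 2 parse trees

Two derivations of a a f f:
  J ⇒ Z f ⇒ a a f f
  J ⇒ a Y ⇒ a a f f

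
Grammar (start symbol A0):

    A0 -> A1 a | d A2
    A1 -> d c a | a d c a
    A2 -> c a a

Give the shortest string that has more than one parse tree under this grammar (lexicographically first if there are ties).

length 4: d c a a has 2 parse trees

Two derivations of d c a a:
  A0 ⇒ A1 a ⇒ d c a a
  A0 ⇒ d A2 ⇒ d c a a

d c a a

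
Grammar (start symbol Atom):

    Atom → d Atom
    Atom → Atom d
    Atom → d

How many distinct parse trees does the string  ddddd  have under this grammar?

16

Parse trees for ddddd (showing first 6 of 16):
  [Atom d [Atom d [Atom d [Atom d [Atom d]]]]]
  [Atom d [Atom d [Atom d [Atom [Atom d] d]]]]
  [Atom d [Atom d [Atom [Atom d [Atom d]] d]]]
  [Atom d [Atom d [Atom [Atom [Atom d] d] d]]]
  [Atom d [Atom [Atom d [Atom d [Atom d]]] d]]
  [Atom d [Atom [Atom d [Atom [Atom d] d]] d]]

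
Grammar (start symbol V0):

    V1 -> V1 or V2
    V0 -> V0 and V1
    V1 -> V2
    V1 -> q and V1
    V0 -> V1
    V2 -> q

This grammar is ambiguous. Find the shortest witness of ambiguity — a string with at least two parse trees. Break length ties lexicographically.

q and q

length 1: no string has ≥2 trees
length 3: q and q has 2 parse trees

Two derivations of q and q:
  V0 ⇒ V0 and V1 ⇒ V1 and V1 ⇒ V2 and V1 ⇒ q and V1 ⇒ q and V2 ⇒ q and q
  V0 ⇒ V1 ⇒ q and V1 ⇒ q and V2 ⇒ q and q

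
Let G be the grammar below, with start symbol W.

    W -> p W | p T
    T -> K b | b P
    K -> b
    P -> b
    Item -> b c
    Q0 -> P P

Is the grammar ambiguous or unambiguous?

Witness: p b b

Derivation 1: W ⇒ p T ⇒ p K b ⇒ p b b
Derivation 2: W ⇒ p T ⇒ p b P ⇒ p b b

Two distinct leftmost derivations for the same string.

Ambiguous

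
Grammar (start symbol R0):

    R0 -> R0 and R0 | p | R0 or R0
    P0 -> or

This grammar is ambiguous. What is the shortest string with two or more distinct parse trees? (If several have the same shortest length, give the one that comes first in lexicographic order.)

length 1: no string has ≥2 trees
length 3: no string has ≥2 trees
length 5: p and p and p has 2 parse trees

Two derivations of p and p and p:
  R0 ⇒ R0 and R0 ⇒ R0 and R0 and R0 ⇒ p and R0 and R0 ⇒ p and p and R0 ⇒ p and p and p
  R0 ⇒ R0 and R0 ⇒ p and R0 ⇒ p and R0 and R0 ⇒ p and p and R0 ⇒ p and p and p

p and p and p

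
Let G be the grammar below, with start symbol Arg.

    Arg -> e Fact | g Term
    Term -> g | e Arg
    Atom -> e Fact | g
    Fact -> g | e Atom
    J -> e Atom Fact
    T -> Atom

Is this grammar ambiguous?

Unambiguous

(J, T are unreachable from Arg, so their rules don't affect L(Arg).) The reachable rules are right-linear with at most one rule per (nonterminal, next-terminal) pair. Each input token forces the next rule, so parsing is deterministic.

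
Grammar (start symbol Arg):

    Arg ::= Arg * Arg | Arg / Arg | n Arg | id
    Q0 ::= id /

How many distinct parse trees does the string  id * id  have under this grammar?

1

Parse trees for id * id:
  [Arg [Arg id] * [Arg id]]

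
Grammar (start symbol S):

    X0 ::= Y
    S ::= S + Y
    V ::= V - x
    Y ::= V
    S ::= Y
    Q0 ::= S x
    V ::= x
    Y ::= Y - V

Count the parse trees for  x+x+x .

1

Parse trees for x+x+x:
  [S [S [S [Y [V x]]] + [Y [V x]]] + [Y [V x]]]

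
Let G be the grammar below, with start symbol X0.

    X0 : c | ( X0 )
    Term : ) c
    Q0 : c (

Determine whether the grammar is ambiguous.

Only X0 is reachable from X0; ignoring the rest: Each string is a nest of matched brackets around a single atom. An opening bracket forces the recursive rule; an atom forces the base rule.

Unambiguous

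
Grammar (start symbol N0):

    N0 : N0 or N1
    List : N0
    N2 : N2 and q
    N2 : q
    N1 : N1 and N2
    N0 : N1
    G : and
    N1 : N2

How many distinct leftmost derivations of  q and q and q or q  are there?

Parse trees for q and q and q or q:
  [N0 [N0 [N1 [N1 [N2 q]] and [N2 [N2 q] and q]]] or [N1 [N2 q]]]
  [N0 [N0 [N1 [N1 [N1 [N2 q]] and [N2 q]] and [N2 q]]] or [N1 [N2 q]]]
  [N0 [N0 [N1 [N1 [N2 [N2 q] and q]] and [N2 q]]] or [N1 [N2 q]]]
  [N0 [N0 [N1 [N2 [N2 [N2 q] and q] and q]]] or [N1 [N2 q]]]

4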